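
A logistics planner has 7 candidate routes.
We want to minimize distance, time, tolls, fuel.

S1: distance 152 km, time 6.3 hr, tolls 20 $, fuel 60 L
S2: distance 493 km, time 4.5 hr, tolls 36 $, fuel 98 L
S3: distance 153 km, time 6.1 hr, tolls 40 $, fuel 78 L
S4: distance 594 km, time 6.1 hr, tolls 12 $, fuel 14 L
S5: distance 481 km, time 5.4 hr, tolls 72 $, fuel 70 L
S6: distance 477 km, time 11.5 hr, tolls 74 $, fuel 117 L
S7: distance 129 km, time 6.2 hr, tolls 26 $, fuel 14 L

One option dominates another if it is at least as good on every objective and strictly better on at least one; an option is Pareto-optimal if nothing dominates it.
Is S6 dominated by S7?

S7 vs S6: distance 129≤477, time 6.2≤11.5, tolls 26≤74, fuel 14≤117 — S7 is at least as good on every objective with at least one strict improvement.

Yes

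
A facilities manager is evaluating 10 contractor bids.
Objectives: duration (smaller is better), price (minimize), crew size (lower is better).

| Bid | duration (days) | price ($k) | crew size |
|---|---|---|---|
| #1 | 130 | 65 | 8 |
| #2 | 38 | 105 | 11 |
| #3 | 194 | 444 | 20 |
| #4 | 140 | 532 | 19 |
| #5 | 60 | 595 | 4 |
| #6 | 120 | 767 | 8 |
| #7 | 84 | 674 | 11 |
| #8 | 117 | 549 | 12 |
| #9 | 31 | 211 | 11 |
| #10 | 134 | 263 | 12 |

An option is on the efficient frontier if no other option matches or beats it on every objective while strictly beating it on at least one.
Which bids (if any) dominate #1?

none

#2: worse on price (105 vs 65).
#3: worse on duration (194 vs 130).
#4: worse on duration (140 vs 130).
#5: worse on price (595 vs 65).
#6: worse on price (767 vs 65).
#7: worse on price (674 vs 65).
#8: worse on price (549 vs 65).
#9: worse on price (211 vs 65).
#10: worse on duration (134 vs 130).
No option dominates #1.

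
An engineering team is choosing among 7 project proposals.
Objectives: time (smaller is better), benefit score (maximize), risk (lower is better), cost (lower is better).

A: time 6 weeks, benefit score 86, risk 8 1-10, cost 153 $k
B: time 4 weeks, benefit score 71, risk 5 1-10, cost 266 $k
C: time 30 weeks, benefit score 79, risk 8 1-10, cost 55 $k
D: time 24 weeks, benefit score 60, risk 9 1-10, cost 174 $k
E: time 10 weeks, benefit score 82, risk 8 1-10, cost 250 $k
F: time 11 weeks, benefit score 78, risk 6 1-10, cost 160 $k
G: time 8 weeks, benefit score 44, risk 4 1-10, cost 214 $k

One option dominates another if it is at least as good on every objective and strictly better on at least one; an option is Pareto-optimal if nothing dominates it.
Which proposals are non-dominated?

A: not dominated (best benefit score).
B: not dominated (best time).
C: not dominated (best cost).
D: dominated by A (time 6≤24, benefit score 86≥60, risk 8≤9, cost 153≤174).
E: dominated by A (time 6≤10, benefit score 86≥82, risk 8≤8, cost 153≤250).
F: not dominated.
G: not dominated (best risk).

A, B, C, F, G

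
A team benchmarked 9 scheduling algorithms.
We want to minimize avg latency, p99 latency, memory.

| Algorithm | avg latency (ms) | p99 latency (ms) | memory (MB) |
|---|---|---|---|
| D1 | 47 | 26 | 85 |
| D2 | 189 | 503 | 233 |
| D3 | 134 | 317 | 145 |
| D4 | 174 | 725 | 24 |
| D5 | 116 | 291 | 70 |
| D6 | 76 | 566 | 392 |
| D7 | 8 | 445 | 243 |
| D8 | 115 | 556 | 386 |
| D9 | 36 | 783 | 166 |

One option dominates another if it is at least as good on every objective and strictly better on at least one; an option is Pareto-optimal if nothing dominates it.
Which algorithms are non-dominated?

D1: not dominated (best p99 latency).
D2: dominated by D1 (avg latency 47≤189, p99 latency 26≤503, memory 85≤233).
D3: dominated by D1 (avg latency 47≤134, p99 latency 26≤317, memory 85≤145).
D4: not dominated (best memory).
D5: not dominated.
D6: dominated by D1 (avg latency 47≤76, p99 latency 26≤566, memory 85≤392).
D7: not dominated (best avg latency).
D8: dominated by D1 (avg latency 47≤115, p99 latency 26≤556, memory 85≤386).
D9: not dominated.

D1, D4, D5, D7, D9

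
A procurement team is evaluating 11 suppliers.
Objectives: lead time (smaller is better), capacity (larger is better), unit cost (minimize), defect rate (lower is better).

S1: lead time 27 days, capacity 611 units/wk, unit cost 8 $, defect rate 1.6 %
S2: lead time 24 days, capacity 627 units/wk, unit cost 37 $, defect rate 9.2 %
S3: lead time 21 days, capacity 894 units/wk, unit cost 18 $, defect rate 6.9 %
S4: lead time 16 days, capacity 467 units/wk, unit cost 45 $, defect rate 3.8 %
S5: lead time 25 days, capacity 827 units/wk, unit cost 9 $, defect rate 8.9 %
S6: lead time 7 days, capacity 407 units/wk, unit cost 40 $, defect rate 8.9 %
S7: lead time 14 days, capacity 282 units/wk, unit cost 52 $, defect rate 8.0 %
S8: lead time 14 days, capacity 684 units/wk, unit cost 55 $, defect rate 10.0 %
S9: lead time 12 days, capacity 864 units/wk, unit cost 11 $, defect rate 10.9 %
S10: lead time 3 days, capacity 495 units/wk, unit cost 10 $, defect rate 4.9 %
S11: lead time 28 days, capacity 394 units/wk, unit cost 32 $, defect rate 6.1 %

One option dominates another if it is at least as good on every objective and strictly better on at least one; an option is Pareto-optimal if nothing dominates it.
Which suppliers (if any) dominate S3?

S1: worse on lead time (27 vs 21).
S2: worse on lead time (24 vs 21).
S4: worse on capacity (467 vs 894).
S5: worse on lead time (25 vs 21).
S6: worse on capacity (407 vs 894).
S7: worse on capacity (282 vs 894).
S8: worse on capacity (684 vs 894).
S9: worse on capacity (864 vs 894).
S10: worse on capacity (495 vs 894).
S11: worse on lead time (28 vs 21).
No option dominates S3.

none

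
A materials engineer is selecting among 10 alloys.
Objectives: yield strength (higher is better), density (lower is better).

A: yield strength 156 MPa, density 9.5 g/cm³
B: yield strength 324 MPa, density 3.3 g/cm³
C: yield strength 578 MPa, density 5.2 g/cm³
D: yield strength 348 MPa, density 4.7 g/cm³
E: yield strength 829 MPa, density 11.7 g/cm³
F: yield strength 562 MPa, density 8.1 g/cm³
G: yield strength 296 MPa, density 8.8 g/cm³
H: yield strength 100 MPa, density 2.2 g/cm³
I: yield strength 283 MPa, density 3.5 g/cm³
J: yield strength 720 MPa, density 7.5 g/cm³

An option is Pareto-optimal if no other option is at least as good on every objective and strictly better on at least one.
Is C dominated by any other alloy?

A: worse on yield strength (156 vs 578).
B: worse on yield strength (324 vs 578).
D: worse on yield strength (348 vs 578).
E: worse on density (11.7 vs 5.2).
F: worse on yield strength (562 vs 578).
G: worse on yield strength (296 vs 578).
H: worse on yield strength (100 vs 578).
I: worse on yield strength (283 vs 578).
J: worse on density (7.5 vs 5.2).
No option is at least as good as C on every objective and strictly better on one.

No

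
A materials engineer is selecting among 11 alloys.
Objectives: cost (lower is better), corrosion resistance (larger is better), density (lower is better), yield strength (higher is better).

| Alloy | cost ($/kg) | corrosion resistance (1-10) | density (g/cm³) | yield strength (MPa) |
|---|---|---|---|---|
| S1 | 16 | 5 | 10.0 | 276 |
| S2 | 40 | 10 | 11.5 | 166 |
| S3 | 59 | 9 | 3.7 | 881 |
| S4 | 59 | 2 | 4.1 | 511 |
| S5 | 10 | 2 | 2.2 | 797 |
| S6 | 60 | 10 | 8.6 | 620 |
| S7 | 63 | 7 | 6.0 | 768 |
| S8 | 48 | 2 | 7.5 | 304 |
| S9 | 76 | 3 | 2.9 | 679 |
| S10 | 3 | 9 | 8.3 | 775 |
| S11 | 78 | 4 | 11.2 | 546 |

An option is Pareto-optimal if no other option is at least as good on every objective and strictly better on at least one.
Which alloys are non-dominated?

S2, S3, S5, S6, S9, S10

S1: dominated by S10 (cost 3≤16, corrosion resistance 9≥5, density 8.3≤10.0, yield strength 775≥276).
S2: not dominated.
S3: not dominated (best yield strength).
S4: dominated by S3 (cost 59≤59, corrosion resistance 9≥2, density 3.7≤4.1, yield strength 881≥511).
S5: not dominated (best density).
S6: not dominated.
S7: dominated by S3 (cost 59≤63, corrosion resistance 9≥7, density 3.7≤6.0, yield strength 881≥768).
S8: dominated by S5 (cost 10≤48, corrosion resistance 2≥2, density 2.2≤7.5, yield strength 797≥304).
S9: not dominated.
S10: not dominated (best cost).
S11: dominated by S3 (cost 59≤78, corrosion resistance 9≥4, density 3.7≤11.2, yield strength 881≥546).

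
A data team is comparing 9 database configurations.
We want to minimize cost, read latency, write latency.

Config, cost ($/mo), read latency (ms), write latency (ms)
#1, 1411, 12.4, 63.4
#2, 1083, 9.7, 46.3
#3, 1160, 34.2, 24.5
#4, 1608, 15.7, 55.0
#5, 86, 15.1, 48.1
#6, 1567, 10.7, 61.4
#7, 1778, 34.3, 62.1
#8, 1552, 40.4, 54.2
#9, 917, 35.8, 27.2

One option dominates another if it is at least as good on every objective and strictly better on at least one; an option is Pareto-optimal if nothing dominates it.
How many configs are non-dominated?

#1: dominated by #2 (cost 1083≤1411, read latency 9.7≤12.4, write latency 46.3≤63.4).
#2: not dominated (best read latency).
#3: not dominated (best write latency).
#4: dominated by #2 (cost 1083≤1608, read latency 9.7≤15.7, write latency 46.3≤55.0).
#5: not dominated (best cost).
#6: dominated by #2 (cost 1083≤1567, read latency 9.7≤10.7, write latency 46.3≤61.4).
#7: dominated by #2 (cost 1083≤1778, read latency 9.7≤34.3, write latency 46.3≤62.1).
#8: dominated by #2 (cost 1083≤1552, read latency 9.7≤40.4, write latency 46.3≤54.2).
#9: not dominated.
Pareto-optimal: #2, #3, #5, #9 → 4.

4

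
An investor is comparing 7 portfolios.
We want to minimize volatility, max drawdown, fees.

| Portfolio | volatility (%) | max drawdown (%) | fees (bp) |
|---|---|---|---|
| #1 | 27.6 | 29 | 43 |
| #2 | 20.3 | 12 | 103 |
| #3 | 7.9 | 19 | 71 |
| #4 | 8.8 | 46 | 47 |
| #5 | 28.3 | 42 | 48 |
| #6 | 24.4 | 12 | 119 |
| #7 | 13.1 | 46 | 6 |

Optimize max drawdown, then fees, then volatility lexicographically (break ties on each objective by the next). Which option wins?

First minimize max drawdown: best is 12, kept {#2, #6}.
Then minimize fees: best is 103, kept {#2}.

#2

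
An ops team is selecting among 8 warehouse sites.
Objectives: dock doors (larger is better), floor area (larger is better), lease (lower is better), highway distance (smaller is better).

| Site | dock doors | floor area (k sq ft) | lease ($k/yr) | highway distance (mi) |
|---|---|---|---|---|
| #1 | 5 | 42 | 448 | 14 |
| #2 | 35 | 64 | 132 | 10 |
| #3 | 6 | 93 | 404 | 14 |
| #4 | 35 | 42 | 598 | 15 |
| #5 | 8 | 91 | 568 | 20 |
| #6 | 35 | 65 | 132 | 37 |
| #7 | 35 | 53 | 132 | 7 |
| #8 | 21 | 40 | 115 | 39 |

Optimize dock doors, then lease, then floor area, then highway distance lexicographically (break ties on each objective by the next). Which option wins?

First maximize dock doors: best is 35, kept {#2, #4, #6, #7}.
Then minimize lease: best is 132, kept {#2, #6, #7}.
Then maximize floor area: best is 65, kept {#6}.

#6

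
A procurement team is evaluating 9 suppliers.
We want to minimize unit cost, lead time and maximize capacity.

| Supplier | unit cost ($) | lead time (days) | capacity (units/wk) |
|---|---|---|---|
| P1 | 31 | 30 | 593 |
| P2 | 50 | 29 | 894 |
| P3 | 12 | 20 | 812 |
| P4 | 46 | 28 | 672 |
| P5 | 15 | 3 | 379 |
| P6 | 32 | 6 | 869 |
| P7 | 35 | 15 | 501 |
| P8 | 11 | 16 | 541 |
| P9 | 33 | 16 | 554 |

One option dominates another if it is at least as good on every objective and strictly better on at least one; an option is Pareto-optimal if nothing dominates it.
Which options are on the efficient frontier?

P2, P3, P5, P6, P8

P1: dominated by P3 (unit cost 12≤31, lead time 20≤30, capacity 812≥593).
P2: not dominated (best capacity).
P3: not dominated.
P4: dominated by P3 (unit cost 12≤46, lead time 20≤28, capacity 812≥672).
P5: not dominated (best lead time).
P6: not dominated.
P7: dominated by P6 (unit cost 32≤35, lead time 6≤15, capacity 869≥501).
P8: not dominated (best unit cost).
P9: dominated by P6 (unit cost 32≤33, lead time 6≤16, capacity 869≥554).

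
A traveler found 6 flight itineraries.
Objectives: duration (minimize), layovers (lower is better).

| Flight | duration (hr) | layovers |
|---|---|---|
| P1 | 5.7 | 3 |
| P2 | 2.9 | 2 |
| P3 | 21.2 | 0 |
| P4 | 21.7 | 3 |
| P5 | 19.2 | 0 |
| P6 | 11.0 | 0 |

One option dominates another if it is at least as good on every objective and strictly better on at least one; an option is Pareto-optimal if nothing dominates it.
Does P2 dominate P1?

Yes

P2 vs P1: duration 2.9≤5.7, layovers 2≤3 — P2 is at least as good on every objective with at least one strict improvement.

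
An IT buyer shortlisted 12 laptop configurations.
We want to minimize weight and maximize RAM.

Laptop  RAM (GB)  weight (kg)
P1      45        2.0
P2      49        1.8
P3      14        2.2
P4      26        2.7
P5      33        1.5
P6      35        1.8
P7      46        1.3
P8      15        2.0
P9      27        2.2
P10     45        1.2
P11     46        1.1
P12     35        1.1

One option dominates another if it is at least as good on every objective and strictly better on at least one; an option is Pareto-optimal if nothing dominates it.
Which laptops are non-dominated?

P1: dominated by P2 (RAM 49≥45, weight 1.8≤2.0).
P2: not dominated (best RAM).
P3: dominated by P1 (RAM 45≥14, weight 2.0≤2.2).
P4: dominated by P1 (RAM 45≥26, weight 2.0≤2.7).
P5: dominated by P7 (RAM 46≥33, weight 1.3≤1.5).
P6: dominated by P2 (RAM 49≥35, weight 1.8≤1.8).
P7: dominated by P11 (RAM 46≥46, weight 1.1≤1.3).
P8: dominated by P1 (RAM 45≥15, weight 2.0≤2.0).
P9: dominated by P1 (RAM 45≥27, weight 2.0≤2.2).
P10: dominated by P11 (RAM 46≥45, weight 1.1≤1.2).
P11: not dominated.
P12: dominated by P11 (RAM 46≥35, weight 1.1≤1.1).

P2, P11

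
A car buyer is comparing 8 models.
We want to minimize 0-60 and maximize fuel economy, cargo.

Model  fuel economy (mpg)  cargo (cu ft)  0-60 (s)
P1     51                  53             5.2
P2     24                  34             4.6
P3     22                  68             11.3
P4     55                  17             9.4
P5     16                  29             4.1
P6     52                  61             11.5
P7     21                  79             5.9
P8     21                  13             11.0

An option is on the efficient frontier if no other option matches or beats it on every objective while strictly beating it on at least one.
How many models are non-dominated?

7

P1: not dominated.
P2: not dominated.
P3: not dominated.
P4: not dominated (best fuel economy).
P5: not dominated (best 0-60).
P6: not dominated.
P7: not dominated (best cargo).
P8: dominated by P1 (fuel economy 51≥21, cargo 53≥13, 0-60 5.2≤11.0).
Pareto-optimal: P1, P2, P3, P4, P5, P6, P7 → 7.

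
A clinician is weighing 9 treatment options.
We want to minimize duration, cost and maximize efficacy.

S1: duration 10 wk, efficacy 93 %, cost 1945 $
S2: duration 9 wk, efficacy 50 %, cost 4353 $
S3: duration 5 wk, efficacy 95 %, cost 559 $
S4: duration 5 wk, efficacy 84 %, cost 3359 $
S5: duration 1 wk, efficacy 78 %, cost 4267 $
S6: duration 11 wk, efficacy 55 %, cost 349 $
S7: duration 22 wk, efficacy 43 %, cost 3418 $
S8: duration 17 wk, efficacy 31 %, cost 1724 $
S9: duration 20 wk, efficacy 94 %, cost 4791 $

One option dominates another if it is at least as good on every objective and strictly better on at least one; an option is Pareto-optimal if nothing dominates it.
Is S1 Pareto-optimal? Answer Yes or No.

S3 vs S1: duration 5≤10, efficacy 95≥93, cost 559≤1945 — S3 is at least as good on every objective and strictly better on at least one, so S3 dominates S1.

No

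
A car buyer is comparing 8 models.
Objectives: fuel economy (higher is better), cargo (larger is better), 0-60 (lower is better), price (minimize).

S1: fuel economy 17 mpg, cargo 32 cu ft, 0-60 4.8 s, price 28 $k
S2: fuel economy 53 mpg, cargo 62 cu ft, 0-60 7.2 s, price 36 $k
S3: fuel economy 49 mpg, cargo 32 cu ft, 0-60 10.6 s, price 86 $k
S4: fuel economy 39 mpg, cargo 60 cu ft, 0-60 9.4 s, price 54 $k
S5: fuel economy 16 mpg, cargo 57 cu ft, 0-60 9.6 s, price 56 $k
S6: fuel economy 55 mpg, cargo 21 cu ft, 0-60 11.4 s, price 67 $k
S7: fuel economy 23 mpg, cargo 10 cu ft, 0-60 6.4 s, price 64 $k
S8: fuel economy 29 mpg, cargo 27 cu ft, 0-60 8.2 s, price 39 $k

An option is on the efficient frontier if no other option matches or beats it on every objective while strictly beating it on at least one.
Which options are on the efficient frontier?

S1: not dominated (best 0-60).
S2: not dominated (best cargo).
S3: dominated by S2 (fuel economy 53≥49, cargo 62≥32, 0-60 7.2≤10.6, price 36≤86).
S4: dominated by S2 (fuel economy 53≥39, cargo 62≥60, 0-60 7.2≤9.4, price 36≤54).
S5: dominated by S2 (fuel economy 53≥16, cargo 62≥57, 0-60 7.2≤9.6, price 36≤56).
S6: not dominated (best fuel economy).
S7: not dominated.
S8: dominated by S2 (fuel economy 53≥29, cargo 62≥27, 0-60 7.2≤8.2, price 36≤39).

S1, S2, S6, S7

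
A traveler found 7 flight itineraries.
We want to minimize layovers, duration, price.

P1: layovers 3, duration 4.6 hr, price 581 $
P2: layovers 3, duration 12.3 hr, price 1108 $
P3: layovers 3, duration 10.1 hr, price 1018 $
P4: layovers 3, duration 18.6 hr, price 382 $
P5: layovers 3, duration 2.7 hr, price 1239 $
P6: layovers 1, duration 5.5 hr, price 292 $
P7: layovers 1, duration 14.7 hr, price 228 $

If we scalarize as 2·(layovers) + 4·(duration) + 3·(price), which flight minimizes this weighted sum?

P1: 2·3 + 4·4.6 + 3·581 = 1767.4
P2: 2·3 + 4·12.3 + 3·1108 = 3379.2
P3: 2·3 + 4·10.1 + 3·1018 = 3100.4
P4: 2·3 + 4·18.6 + 3·382 = 1226.4
P5: 2·3 + 4·2.7 + 3·1239 = 3733.8
P6: 2·1 + 4·5.5 + 3·292 = 900.0
P7: 2·1 + 4·14.7 + 3·228 = 744.8
Lowest: P7 at 744.8.

P7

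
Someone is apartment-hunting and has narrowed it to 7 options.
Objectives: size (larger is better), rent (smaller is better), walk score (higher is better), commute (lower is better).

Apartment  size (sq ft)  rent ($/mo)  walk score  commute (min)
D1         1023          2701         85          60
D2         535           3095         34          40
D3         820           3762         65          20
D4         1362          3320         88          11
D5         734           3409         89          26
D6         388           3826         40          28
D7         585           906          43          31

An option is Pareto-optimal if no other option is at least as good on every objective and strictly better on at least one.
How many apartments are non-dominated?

4

D1: not dominated.
D2: dominated by D7 (size 585≥535, rent 906≤3095, walk score 43≥34, commute 31≤40).
D3: dominated by D4 (size 1362≥820, rent 3320≤3762, walk score 88≥65, commute 11≤20).
D4: not dominated (best size).
D5: not dominated (best walk score).
D6: dominated by D3 (size 820≥388, rent 3762≤3826, walk score 65≥40, commute 20≤28).
D7: not dominated (best rent).
Pareto-optimal: D1, D4, D5, D7 → 4.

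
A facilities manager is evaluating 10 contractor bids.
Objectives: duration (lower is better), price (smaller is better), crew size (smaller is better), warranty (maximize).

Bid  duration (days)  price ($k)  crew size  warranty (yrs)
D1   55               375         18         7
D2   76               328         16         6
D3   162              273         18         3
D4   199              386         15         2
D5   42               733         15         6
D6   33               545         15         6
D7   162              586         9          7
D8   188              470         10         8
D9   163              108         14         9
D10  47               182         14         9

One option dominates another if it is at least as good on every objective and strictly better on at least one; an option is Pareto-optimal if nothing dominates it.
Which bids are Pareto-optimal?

D6, D7, D8, D9, D10

D1: dominated by D10 (duration 47≤55, price 182≤375, crew size 14≤18, warranty 9≥7).
D2: dominated by D10 (duration 47≤76, price 182≤328, crew size 14≤16, warranty 9≥6).
D3: dominated by D10 (duration 47≤162, price 182≤273, crew size 14≤18, warranty 9≥3).
D4: dominated by D9 (duration 163≤199, price 108≤386, crew size 14≤15, warranty 9≥2).
D5: dominated by D6 (duration 33≤42, price 545≤733, crew size 15≤15, warranty 6≥6).
D6: not dominated (best duration).
D7: not dominated (best crew size).
D8: not dominated.
D9: not dominated (best price).
D10: not dominated.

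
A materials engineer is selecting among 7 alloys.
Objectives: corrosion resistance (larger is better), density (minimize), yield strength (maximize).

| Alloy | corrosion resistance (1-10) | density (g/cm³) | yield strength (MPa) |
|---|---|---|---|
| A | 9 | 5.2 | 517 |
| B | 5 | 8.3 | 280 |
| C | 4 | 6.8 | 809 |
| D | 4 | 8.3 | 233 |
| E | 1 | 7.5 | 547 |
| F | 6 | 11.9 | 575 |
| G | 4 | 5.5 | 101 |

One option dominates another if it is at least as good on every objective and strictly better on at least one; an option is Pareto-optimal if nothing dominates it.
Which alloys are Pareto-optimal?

A: not dominated (best corrosion resistance).
B: dominated by A (corrosion resistance 9≥5, density 5.2≤8.3, yield strength 517≥280).
C: not dominated (best yield strength).
D: dominated by A (corrosion resistance 9≥4, density 5.2≤8.3, yield strength 517≥233).
E: dominated by C (corrosion resistance 4≥1, density 6.8≤7.5, yield strength 809≥547).
F: not dominated.
G: dominated by A (corrosion resistance 9≥4, density 5.2≤5.5, yield strength 517≥101).

A, C, F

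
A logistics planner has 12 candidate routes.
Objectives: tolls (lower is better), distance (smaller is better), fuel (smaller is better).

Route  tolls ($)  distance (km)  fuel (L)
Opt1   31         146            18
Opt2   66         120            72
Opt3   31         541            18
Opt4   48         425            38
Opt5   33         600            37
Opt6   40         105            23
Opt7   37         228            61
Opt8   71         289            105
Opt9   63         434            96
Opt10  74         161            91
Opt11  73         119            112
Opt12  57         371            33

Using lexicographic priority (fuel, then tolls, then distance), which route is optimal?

First minimize fuel: best is 18, kept {Opt1, Opt3}.
Then minimize tolls: best is 31, kept {Opt1, Opt3}.
Then minimize distance: best is 146, kept {Opt1}.

Opt1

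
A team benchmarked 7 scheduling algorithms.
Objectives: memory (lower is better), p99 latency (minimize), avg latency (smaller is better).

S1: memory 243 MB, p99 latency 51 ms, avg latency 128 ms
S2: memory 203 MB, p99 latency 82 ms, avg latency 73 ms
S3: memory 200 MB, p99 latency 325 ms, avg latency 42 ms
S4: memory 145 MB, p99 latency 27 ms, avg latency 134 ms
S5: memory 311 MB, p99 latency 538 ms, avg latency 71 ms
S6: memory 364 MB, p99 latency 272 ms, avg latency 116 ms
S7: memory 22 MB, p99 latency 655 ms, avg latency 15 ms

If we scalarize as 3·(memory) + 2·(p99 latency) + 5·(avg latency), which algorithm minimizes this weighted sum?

S1: 3·243 + 2·51 + 5·128 = 1471
S2: 3·203 + 2·82 + 5·73 = 1138
S3: 3·200 + 2·325 + 5·42 = 1460
S4: 3·145 + 2·27 + 5·134 = 1159
S5: 3·311 + 2·538 + 5·71 = 2364
S6: 3·364 + 2·272 + 5·116 = 2216
S7: 3·22 + 2·655 + 5·15 = 1451
Lowest: S2 at 1138.

S2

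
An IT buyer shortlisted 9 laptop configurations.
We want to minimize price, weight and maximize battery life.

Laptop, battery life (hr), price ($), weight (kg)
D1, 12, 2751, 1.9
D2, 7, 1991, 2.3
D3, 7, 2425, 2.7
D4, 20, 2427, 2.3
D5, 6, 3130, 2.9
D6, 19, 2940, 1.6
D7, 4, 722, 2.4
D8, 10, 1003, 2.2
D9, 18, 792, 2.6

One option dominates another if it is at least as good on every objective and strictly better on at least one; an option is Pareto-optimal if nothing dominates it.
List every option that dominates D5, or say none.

D1: battery life 12≥6, price 2751≤3130, weight 1.9≤2.9 — dominates D5.
D2: battery life 7≥6, price 1991≤3130, weight 2.3≤2.9 — dominates D5.
D3: battery life 7≥6, price 2425≤3130, weight 2.7≤2.9 — dominates D5.
D4: battery life 20≥6, price 2427≤3130, weight 2.3≤2.9 — dominates D5.
D6: battery life 19≥6, price 2940≤3130, weight 1.6≤2.9 — dominates D5.
D8: battery life 10≥6, price 1003≤3130, weight 2.2≤2.9 — dominates D5.
D9: battery life 18≥6, price 792≤3130, weight 2.6≤2.9 — dominates D5.
Others (D7) are each worse than D5 on at least one objective.

D1, D2, D3, D4, D6, D8, D9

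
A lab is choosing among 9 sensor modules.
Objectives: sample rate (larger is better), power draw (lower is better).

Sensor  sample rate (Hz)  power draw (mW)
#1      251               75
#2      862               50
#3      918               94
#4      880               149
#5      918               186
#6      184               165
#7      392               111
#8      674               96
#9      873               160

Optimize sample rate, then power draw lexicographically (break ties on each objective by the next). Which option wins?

#3

First maximize sample rate: best is 918, kept {#3, #5}.
Then minimize power draw: best is 94, kept {#3}.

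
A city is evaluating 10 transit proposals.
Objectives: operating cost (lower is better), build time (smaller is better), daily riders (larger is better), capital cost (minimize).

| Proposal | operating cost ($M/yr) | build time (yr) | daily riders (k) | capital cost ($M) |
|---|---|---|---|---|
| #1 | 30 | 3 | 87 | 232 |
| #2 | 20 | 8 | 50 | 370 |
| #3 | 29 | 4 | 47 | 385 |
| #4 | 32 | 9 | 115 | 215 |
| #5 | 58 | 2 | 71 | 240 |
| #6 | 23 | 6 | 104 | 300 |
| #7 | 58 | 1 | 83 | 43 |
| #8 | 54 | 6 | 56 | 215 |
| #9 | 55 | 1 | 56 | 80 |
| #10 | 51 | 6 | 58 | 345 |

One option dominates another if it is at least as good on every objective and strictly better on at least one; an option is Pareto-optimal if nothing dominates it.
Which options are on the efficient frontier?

#1, #2, #3, #4, #6, #7, #8, #9

#1: not dominated.
#2: not dominated (best operating cost).
#3: not dominated.
#4: not dominated (best daily riders).
#5: dominated by #7 (operating cost 58≤58, build time 1≤2, daily riders 83≥71, capital cost 43≤240).
#6: not dominated.
#7: not dominated (best capital cost).
#8: not dominated.
#9: not dominated.
#10: dominated by #1 (operating cost 30≤51, build time 3≤6, daily riders 87≥58, capital cost 232≤345).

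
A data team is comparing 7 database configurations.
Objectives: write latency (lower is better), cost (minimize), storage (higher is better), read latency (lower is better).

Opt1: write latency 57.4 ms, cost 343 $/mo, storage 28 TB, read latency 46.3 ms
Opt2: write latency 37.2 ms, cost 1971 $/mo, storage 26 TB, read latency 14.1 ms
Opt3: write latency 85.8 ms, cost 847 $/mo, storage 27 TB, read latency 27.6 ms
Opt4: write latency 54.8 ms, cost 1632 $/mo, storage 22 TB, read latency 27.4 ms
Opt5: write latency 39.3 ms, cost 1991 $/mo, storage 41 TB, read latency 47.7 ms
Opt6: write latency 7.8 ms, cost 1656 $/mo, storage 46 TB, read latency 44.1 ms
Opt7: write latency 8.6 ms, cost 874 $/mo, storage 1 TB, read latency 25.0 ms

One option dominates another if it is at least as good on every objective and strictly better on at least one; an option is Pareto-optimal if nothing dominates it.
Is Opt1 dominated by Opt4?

Opt4 vs Opt1: Opt4 is worse on cost (1632 vs 343), so it does not dominate Opt1.

No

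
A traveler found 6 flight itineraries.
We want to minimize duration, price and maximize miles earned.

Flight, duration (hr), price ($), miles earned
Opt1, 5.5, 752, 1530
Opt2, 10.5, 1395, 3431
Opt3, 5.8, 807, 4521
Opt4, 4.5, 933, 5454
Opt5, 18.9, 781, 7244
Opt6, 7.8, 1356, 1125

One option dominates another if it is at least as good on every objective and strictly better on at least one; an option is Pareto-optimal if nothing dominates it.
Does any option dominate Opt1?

Opt2: worse on duration (10.5 vs 5.5).
Opt3: worse on duration (5.8 vs 5.5).
Opt4: worse on price (933 vs 752).
Opt5: worse on duration (18.9 vs 5.5).
Opt6: worse on duration (7.8 vs 5.5).
No option is at least as good as Opt1 on every objective and strictly better on one.

No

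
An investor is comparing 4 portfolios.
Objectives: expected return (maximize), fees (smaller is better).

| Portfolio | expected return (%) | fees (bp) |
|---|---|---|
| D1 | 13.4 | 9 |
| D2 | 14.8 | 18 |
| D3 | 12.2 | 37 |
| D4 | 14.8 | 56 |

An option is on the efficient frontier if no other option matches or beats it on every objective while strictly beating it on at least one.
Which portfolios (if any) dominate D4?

D2: expected return 14.8≥14.8, fees 18≤56 — dominates D4.
Others (D1, D3) are each worse than D4 on at least one objective.

D2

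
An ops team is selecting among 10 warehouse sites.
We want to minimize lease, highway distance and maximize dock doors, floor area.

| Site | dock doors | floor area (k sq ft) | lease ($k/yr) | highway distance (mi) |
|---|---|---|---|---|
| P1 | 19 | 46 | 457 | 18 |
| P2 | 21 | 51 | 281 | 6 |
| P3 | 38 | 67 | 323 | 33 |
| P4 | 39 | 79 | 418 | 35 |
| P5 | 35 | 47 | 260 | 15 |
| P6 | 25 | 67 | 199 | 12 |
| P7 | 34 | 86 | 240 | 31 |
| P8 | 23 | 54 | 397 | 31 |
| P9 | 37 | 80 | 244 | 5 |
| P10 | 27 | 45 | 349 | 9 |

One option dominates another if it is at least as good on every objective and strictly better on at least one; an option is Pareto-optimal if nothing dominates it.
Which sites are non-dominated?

P1: dominated by P2 (dock doors 21≥19, floor area 51≥46, lease 281≤457, highway distance 6≤18).
P2: dominated by P9 (dock doors 37≥21, floor area 80≥51, lease 244≤281, highway distance 5≤6).
P3: not dominated.
P4: not dominated (best dock doors).
P5: dominated by P9 (dock doors 37≥35, floor area 80≥47, lease 244≤260, highway distance 5≤15).
P6: not dominated (best lease).
P7: not dominated (best floor area).
P8: dominated by P6 (dock doors 25≥23, floor area 67≥54, lease 199≤397, highway distance 12≤31).
P9: not dominated (best highway distance).
P10: dominated by P9 (dock doors 37≥27, floor area 80≥45, lease 244≤349, highway distance 5≤9).

P3, P4, P6, P7, P9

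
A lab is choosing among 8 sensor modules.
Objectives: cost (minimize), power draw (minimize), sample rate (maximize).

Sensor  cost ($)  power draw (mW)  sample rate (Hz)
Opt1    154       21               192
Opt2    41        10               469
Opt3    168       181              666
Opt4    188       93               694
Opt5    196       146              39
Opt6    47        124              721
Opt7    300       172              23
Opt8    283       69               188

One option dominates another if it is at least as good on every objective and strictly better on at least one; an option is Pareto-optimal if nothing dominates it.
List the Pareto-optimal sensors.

Opt2, Opt4, Opt6

Opt1: dominated by Opt2 (cost 41≤154, power draw 10≤21, sample rate 469≥192).
Opt2: not dominated (best cost).
Opt3: dominated by Opt6 (cost 47≤168, power draw 124≤181, sample rate 721≥666).
Opt4: not dominated.
Opt5: dominated by Opt1 (cost 154≤196, power draw 21≤146, sample rate 192≥39).
Opt6: not dominated (best sample rate).
Opt7: dominated by Opt1 (cost 154≤300, power draw 21≤172, sample rate 192≥23).
Opt8: dominated by Opt1 (cost 154≤283, power draw 21≤69, sample rate 192≥188).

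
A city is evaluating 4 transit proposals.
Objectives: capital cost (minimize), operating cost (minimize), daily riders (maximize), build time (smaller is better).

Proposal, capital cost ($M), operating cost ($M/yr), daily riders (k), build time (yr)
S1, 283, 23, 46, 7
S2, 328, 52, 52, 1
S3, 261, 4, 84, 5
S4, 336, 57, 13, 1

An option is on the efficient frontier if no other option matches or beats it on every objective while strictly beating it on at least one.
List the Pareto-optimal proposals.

S1: dominated by S3 (capital cost 261≤283, operating cost 4≤23, daily riders 84≥46, build time 5≤7).
S2: not dominated.
S3: not dominated (best capital cost).
S4: dominated by S2 (capital cost 328≤336, operating cost 52≤57, daily riders 52≥13, build time 1≤1).

S2, S3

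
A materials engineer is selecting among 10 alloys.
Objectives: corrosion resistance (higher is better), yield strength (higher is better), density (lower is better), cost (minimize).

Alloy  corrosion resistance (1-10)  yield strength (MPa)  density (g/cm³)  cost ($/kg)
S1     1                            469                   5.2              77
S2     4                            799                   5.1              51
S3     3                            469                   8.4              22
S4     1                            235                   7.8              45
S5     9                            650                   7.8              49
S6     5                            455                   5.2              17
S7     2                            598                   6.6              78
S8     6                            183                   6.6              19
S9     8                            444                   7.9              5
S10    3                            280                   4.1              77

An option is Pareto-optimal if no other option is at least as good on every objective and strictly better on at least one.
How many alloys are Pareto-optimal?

7

S1: dominated by S2 (corrosion resistance 4≥1, yield strength 799≥469, density 5.1≤5.2, cost 51≤77).
S2: not dominated (best yield strength).
S3: not dominated.
S4: dominated by S6 (corrosion resistance 5≥1, yield strength 455≥235, density 5.2≤7.8, cost 17≤45).
S5: not dominated (best corrosion resistance).
S6: not dominated.
S7: dominated by S2 (corrosion resistance 4≥2, yield strength 799≥598, density 5.1≤6.6, cost 51≤78).
S8: not dominated.
S9: not dominated (best cost).
S10: not dominated (best density).
Pareto-optimal: S2, S3, S5, S6, S8, S9, S10 → 7.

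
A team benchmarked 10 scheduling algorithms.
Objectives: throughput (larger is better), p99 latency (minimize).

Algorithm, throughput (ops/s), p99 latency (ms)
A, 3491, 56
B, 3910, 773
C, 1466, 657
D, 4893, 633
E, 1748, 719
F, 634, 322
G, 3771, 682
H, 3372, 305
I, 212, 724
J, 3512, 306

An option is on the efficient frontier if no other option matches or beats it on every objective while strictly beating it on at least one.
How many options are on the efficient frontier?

3

A: not dominated (best p99 latency).
B: dominated by D (throughput 4893≥3910, p99 latency 633≤773).
C: dominated by A (throughput 3491≥1466, p99 latency 56≤657).
D: not dominated (best throughput).
E: dominated by A (throughput 3491≥1748, p99 latency 56≤719).
F: dominated by A (throughput 3491≥634, p99 latency 56≤322).
G: dominated by D (throughput 4893≥3771, p99 latency 633≤682).
H: dominated by A (throughput 3491≥3372, p99 latency 56≤305).
I: dominated by A (throughput 3491≥212, p99 latency 56≤724).
J: not dominated.
Pareto-optimal: A, D, J → 3.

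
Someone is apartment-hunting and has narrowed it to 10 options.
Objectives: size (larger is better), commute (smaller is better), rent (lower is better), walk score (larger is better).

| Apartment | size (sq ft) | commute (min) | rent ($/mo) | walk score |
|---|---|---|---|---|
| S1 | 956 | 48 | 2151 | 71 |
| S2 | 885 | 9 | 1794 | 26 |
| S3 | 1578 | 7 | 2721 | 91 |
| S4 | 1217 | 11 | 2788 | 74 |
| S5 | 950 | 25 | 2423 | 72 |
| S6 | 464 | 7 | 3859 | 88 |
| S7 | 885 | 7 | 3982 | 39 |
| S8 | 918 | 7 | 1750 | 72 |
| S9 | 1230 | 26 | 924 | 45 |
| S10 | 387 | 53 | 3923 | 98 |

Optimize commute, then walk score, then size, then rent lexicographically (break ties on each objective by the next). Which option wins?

S3

First minimize commute: best is 7, kept {S3, S6, S7, S8}.
Then maximize walk score: best is 91, kept {S3}.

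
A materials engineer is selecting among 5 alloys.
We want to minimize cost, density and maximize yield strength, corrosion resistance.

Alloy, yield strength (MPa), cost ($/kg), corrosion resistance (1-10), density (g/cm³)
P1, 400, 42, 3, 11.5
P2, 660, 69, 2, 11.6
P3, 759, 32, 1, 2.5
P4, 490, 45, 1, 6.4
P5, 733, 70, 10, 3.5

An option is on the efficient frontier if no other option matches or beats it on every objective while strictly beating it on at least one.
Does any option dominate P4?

Yes

P3 vs P4: yield strength 759≥490, cost 32≤45, corrosion resistance 1≥1, density 2.5≤6.4 — P3 is at least as good on every objective and strictly better on at least one, so P3 dominates P4.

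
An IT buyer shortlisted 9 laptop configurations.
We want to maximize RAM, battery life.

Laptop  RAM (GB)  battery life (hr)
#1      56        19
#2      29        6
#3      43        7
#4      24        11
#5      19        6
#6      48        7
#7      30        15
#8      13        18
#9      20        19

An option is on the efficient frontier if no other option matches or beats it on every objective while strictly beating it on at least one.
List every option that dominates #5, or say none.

#1: RAM 56≥19, battery life 19≥6 — dominates #5.
#2: RAM 29≥19, battery life 6≥6 — dominates #5.
#3: RAM 43≥19, battery life 7≥6 — dominates #5.
#4: RAM 24≥19, battery life 11≥6 — dominates #5.
#6: RAM 48≥19, battery life 7≥6 — dominates #5.
#7: RAM 30≥19, battery life 15≥6 — dominates #5.
#9: RAM 20≥19, battery life 19≥6 — dominates #5.
Others (#8) are each worse than #5 on at least one objective.

#1, #2, #3, #4, #6, #7, #9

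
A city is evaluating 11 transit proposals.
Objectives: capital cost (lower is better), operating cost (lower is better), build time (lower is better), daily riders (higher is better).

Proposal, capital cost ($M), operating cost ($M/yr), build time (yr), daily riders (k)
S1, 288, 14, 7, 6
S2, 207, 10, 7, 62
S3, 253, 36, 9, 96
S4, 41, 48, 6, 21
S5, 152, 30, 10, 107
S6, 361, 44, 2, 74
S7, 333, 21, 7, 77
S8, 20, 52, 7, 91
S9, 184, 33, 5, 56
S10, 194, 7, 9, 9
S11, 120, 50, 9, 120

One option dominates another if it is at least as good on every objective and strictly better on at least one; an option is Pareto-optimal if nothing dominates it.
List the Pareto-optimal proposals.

S2, S3, S4, S5, S6, S7, S8, S9, S10, S11

S1: dominated by S2 (capital cost 207≤288, operating cost 10≤14, build time 7≤7, daily riders 62≥6).
S2: not dominated.
S3: not dominated.
S4: not dominated.
S5: not dominated.
S6: not dominated (best build time).
S7: not dominated.
S8: not dominated (best capital cost).
S9: not dominated.
S10: not dominated (best operating cost).
S11: not dominated (best daily riders).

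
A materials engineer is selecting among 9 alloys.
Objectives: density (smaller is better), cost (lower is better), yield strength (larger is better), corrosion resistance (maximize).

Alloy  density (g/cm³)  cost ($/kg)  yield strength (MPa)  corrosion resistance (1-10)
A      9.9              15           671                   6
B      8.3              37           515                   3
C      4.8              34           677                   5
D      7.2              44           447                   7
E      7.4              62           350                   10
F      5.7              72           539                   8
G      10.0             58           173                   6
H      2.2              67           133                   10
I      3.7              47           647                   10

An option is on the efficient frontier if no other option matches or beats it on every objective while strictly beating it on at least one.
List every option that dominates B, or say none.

C: density 4.8≤8.3, cost 34≤37, yield strength 677≥515, corrosion resistance 5≥3 — dominates B.
Others (A, D, E, F, G, H, I) are each worse than B on at least one objective.

C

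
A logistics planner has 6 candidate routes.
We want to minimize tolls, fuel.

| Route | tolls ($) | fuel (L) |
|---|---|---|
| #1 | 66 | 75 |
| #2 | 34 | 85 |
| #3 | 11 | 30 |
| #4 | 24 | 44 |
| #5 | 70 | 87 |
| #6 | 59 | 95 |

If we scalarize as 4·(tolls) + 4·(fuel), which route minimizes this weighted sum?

#3

#1: 4·66 + 4·75 = 564
#2: 4·34 + 4·85 = 476
#3: 4·11 + 4·30 = 164
#4: 4·24 + 4·44 = 272
#5: 4·70 + 4·87 = 628
#6: 4·59 + 4·95 = 616
Lowest: #3 at 164.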